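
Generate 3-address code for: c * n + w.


Break into single-operator statements:
t1 = c * n
t2 = t1 + w


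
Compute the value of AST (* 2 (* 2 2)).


Evaluate inner: (* 2 2) = 4
Evaluate root: (* 2 4) = 8
Result: 8


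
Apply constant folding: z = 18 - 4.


18 - 4 = 14 at compile time
Optimized: z = 14


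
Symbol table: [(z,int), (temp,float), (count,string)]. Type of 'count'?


Lookup 'count' → type string


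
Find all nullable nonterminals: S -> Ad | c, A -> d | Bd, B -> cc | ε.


A nonterminal is nullable iff some alternative derives ε (directly, or every symbol in it is nullable)
Nullable: {B}


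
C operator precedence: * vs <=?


'*' is multiplicative (level 10); '<=' is relational (level 7)
Higher level binds tighter
'*' has higher precedence than '<='


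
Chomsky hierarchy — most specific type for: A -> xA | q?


Right-linear: every RHS is a terminal or a terminal followed by one nonterminal
Classification: Type 3 (Regular)


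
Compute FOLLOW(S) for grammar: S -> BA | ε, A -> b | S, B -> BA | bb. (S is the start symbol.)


$ ∈ FOLLOW(S). For each A -> αBβ: add FIRST(β)\{ε} to FOLLOW(B); if β nullable, add FOLLOW(A).
FOLLOW(S) = {$, b}


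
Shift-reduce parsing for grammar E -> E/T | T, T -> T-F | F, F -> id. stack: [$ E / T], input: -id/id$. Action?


'-' can extend T; shift to build T -> T-F
Action: shift


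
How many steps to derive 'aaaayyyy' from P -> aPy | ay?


Derivation: P => aPy => aaPyy => aaaPyyy => aaaayyyy
Steps: 4


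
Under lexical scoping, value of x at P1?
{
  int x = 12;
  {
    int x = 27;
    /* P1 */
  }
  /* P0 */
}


x declared in the same block as P1
x = 27


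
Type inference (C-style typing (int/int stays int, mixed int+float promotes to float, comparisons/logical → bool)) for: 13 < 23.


Operand types: int < int
Rule: comparison yields bool
Result type: bool


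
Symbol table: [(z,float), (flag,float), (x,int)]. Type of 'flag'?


Lookup 'flag' → type float


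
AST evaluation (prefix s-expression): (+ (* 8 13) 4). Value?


Evaluate inner: (* 8 13) = 104
Evaluate root: (+ 104 4) = 108
Result: 108


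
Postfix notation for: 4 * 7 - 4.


Left to right (same or higher precedence on left)
Postfix: 4 7 * 4 -


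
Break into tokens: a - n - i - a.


Scan left to right, longest-match per lexeme
Tokens: ID(a), OP(-), ID(n), OP(-), ID(i), OP(-), ID(a)


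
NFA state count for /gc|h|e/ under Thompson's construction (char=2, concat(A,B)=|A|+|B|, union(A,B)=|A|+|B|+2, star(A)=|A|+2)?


Syntax tree has 4 char leaf(s), 2 union(s), 0 star(s)
chars contribute 4×2 = 8; each union adds +2; each star adds +2
Total: 8 + 4 + 0 = 12 states


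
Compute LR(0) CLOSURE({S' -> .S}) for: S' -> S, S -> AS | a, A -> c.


Start: S' -> .S
For each item with dot before a nonterminal B, add B -> .γ for every B-production
Closure: [S' -> .S, S -> .AS, S -> .a, A -> .c]


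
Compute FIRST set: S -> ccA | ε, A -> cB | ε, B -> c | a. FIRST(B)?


Per alternative of B: FIRST(c) = {c}; FIRST(a) = {a}
FIRST(B) = {a, c}


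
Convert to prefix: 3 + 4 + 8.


left-to-right (same/higher precedence on left): tree is (+ (+ 3 4) 8)
Prefix: + + 3 4 8


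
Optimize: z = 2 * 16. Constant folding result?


2 * 16 = 32 at compile time
Optimized: z = 32


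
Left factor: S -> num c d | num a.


Common prefix: 'num'
Factored: S -> num S', S' -> c d | a


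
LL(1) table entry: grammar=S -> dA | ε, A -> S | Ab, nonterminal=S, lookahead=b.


For [S, b]: ε is nullable and 'b' ∈ FOLLOW(S)
Entry: S -> ε


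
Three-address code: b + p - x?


Break into single-operator statements:
t1 = b + p
t2 = t1 - x


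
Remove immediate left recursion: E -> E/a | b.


Left-recursive alternatives: E/a; non-recursive: b
Introduce E': E -> bE', E' -> /aE' | ε


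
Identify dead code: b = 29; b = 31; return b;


first assignment to b is overwritten before any read
Dead: 'b = 29'


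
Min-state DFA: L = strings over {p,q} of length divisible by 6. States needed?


Track length mod 6: states 0..5, accept at 0
Minimal DFA: 6 states


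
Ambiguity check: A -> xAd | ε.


balanced x^n…d^n: each string has a unique parse
Unambiguous


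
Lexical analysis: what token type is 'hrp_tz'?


Pattern: letter/underscore followed by alphanumerics, not a keyword
Type: IDENTIFIER


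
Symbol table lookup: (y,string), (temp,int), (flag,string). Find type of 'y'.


Lookup 'y' → type string


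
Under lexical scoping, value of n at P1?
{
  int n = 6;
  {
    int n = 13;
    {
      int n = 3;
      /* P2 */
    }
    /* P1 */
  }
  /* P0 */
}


n declared in the same block as P1
n = 13


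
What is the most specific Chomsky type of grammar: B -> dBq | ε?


Single nonterminal LHS, but d^n q^n is not regular
Classification: Type 2 (Context-Free)


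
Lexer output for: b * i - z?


Scan left to right, longest-match per lexeme
Tokens: ID(b), OP(*), ID(i), OP(-), ID(z)


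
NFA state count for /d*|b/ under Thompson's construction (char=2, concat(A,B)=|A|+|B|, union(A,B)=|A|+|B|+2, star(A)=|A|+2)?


Syntax tree has 2 char leaf(s), 1 union(s), 1 star(s)
chars contribute 2×2 = 4; each union adds +2; each star adds +2
Total: 4 + 2 + 2 = 8 states


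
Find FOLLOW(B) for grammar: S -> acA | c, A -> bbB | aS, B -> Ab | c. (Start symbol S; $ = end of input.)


$ ∈ FOLLOW(S). For each A -> αBβ: add FIRST(β)\{ε} to FOLLOW(B); if β nullable, add FOLLOW(A).
FOLLOW(B) = {$, b}


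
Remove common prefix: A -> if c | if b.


Common prefix: 'if'
Factored: A -> if A', A' -> c | b


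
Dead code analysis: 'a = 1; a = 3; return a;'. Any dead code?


first assignment to a is overwritten before any read
Dead: 'a = 1'


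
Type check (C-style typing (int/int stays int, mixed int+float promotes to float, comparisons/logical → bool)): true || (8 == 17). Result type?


Operand types: bool || bool
Rule: logical operators take bool operands and yield bool
Result type: bool


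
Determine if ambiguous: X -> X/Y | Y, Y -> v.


precedence layered via separate nonterminal Y: deterministic
Unambiguous


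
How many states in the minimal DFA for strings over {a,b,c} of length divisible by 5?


Track length mod 5: states 0..4, accept at 0
Minimal DFA: 5 states


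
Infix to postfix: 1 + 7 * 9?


* has higher precedence, evaluate 7*9 first
Postfix: 1 7 9 * +


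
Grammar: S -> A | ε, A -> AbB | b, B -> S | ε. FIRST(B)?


Per alternative of B: FIRST(S) = {b, ε}; FIRST(ε) = {ε}
FIRST(B) = {b, ε}


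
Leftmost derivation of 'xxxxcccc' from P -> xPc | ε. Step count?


Derivation: P => xPc => xxPcc => xxxPccc => xxxxPcccc => xxxxcccc
Steps: 5


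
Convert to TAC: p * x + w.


Break into single-operator statements:
t1 = p * x
t2 = t1 + w


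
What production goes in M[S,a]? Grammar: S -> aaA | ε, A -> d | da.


For [S, a]: 'a' ∈ FIRST(aaA)
Entry: S -> aaA


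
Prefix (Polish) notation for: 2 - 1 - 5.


left-to-right (same/higher precedence on left): tree is (- (- 2 1) 5)
Prefix: - - 2 1 5


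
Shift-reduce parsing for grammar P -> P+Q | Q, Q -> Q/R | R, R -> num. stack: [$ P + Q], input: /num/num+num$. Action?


'/' can extend Q; shift to build Q -> Q/R
Action: shift


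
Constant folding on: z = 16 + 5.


16 + 5 = 21 at compile time
Optimized: z = 21


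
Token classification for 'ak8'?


Pattern: letter/underscore followed by alphanumerics, not a keyword
Type: IDENTIFIER


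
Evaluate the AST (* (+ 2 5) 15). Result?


Evaluate inner: (+ 2 5) = 7
Evaluate root: (* 7 15) = 105
Result: 105


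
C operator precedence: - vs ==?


'-' is additive (level 9); '==' is equality (level 6)
Higher level binds tighter
'-' has higher precedence than '=='


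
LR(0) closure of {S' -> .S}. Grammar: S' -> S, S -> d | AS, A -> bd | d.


Start: S' -> .S
For each item with dot before a nonterminal B, add B -> .γ for every B-production
Closure: [S' -> .S, S -> .d, S -> .AS, A -> .bd, A -> .d]


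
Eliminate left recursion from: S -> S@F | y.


Left-recursive alternatives: S@F; non-recursive: y
Introduce S': S -> yS', S' -> @FS' | ε


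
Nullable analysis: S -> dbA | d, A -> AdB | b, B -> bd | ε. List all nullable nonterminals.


A nonterminal is nullable iff some alternative derives ε (directly, or every symbol in it is nullable)
Nullable: {B}


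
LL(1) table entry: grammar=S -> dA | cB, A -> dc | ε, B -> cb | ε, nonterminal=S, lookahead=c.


For [S, c]: 'c' ∈ FIRST(cB)
Entry: S -> cB


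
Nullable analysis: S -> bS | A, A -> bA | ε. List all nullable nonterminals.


A nonterminal is nullable iff some alternative derives ε (directly, or every symbol in it is nullable)
Nullable: {A, S}


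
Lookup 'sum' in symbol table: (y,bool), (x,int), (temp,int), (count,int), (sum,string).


Lookup 'sum' → type string


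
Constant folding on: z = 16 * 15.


16 * 15 = 240 at compile time
Optimized: z = 240


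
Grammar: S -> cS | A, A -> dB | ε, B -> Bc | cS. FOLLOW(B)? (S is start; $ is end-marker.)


$ ∈ FOLLOW(S). For each A -> αBβ: add FIRST(β)\{ε} to FOLLOW(B); if β nullable, add FOLLOW(A).
FOLLOW(B) = {$, c}


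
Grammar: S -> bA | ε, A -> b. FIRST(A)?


Per alternative of A: FIRST(b) = {b}
FIRST(A) = {b}


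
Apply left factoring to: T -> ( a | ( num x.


Common prefix: '('
Factored: T -> ( T', T' -> a | num x


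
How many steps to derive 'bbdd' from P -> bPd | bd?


Derivation: P => bPd => bbdd
Steps: 2


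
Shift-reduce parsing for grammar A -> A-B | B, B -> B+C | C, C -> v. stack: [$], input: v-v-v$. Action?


no handle on stack; shift 'v'
Action: shift


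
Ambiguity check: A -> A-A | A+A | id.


'id-id+id' has two parse trees (no precedence encoded between - and +)
Ambiguous


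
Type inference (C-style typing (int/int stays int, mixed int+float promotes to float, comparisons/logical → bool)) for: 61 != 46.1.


Operand types: int != float
Rule: comparison yields bool
Result type: bool


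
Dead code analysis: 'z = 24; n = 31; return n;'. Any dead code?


z is assigned but never read
Dead: 'z = 24'


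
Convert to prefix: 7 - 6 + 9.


left-to-right (same/higher precedence on left): tree is (+ (- 7 6) 9)
Prefix: + - 7 6 9


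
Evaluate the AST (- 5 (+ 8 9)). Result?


Evaluate inner: (+ 8 9) = 17
Evaluate root: (- 5 17) = -12
Result: -12


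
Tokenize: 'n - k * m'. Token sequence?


Scan left to right, longest-match per lexeme
Tokens: ID(n), OP(-), ID(k), OP(*), ID(m)


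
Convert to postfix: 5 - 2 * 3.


* has higher precedence, evaluate 2*3 first
Postfix: 5 2 3 * -


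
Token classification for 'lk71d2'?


Pattern: letter/underscore followed by alphanumerics, not a keyword
Type: IDENTIFIER


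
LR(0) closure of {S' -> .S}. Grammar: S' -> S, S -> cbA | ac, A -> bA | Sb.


Start: S' -> .S
For each item with dot before a nonterminal B, add B -> .γ for every B-production
Closure: [S' -> .S, S -> .cbA, S -> .ac]


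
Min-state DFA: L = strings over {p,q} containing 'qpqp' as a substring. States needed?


KMP-style automaton: 4 progress states + 1 absorbing accept = 5
Minimal DFA: 5 states


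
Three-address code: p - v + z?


Break into single-operator statements:
t1 = p - v
t2 = t1 + z


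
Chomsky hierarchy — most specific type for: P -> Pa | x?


Left-linear: every RHS is a terminal or one nonterminal followed by a terminal
Classification: Type 3 (Regular)


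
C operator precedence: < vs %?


'%' is multiplicative (level 10); '<' is relational (level 7)
Higher level binds tighter
'%' has higher precedence than '<'


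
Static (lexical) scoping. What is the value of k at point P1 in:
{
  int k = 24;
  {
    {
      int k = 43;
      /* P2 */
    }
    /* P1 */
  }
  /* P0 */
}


P1's block does not declare k; resolves to the enclosing declaration at depth 0
k = 24


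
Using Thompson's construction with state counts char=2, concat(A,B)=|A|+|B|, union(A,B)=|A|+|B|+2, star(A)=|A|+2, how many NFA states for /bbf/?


Syntax tree has 3 char leaf(s), 0 union(s), 0 star(s)
chars contribute 3×2 = 6; each union adds +2; each star adds +2
Total: 6 + 0 + 0 = 6 states


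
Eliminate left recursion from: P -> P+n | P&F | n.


Left-recursive alternatives: P+n, P&F; non-recursive: n
Introduce P': P -> nP', P' -> +nP' | &FP' | ε


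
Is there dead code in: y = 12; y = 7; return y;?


first assignment to y is overwritten before any read
Dead: 'y = 12'


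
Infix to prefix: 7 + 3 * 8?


'*' binds tighter: tree is (+ 7 (* 3 8))
Prefix: + 7 * 3 8


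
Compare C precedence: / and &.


'/' is multiplicative (level 10); '&' is bitwise AND (level 5)
Higher level binds tighter
'/' has higher precedence than '&'


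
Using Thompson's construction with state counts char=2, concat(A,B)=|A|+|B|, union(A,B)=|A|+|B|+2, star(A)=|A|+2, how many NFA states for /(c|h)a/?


Syntax tree has 3 char leaf(s), 1 union(s), 0 star(s)
chars contribute 3×2 = 6; each union adds +2; each star adds +2
Total: 6 + 2 + 0 = 8 states


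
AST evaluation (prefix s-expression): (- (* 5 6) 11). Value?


Evaluate inner: (* 5 6) = 30
Evaluate root: (- 30 11) = 19
Result: 19


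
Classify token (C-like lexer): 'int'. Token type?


Pattern: reserved word
Type: KEYWORD


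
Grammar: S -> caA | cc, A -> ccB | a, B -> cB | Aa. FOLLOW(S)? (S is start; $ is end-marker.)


$ ∈ FOLLOW(S). For each A -> αBβ: add FIRST(β)\{ε} to FOLLOW(B); if β nullable, add FOLLOW(A).
FOLLOW(S) = {$}


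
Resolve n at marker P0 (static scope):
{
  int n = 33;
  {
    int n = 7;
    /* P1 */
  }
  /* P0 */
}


n declared in the same block as P0
n = 33


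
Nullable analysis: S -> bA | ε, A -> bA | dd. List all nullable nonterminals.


A nonterminal is nullable iff some alternative derives ε (directly, or every symbol in it is nullable)
Nullable: {S}


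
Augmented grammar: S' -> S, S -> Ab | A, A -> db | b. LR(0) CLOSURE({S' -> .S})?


Start: S' -> .S
For each item with dot before a nonterminal B, add B -> .γ for every B-production
Closure: [S' -> .S, S -> .Ab, S -> .A, A -> .db, A -> .b]


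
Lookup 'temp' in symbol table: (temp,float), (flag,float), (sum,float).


Lookup 'temp' → type float


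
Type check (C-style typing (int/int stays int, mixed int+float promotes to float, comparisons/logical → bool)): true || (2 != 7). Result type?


Operand types: bool || bool
Rule: logical operators take bool operands and yield bool
Result type: bool


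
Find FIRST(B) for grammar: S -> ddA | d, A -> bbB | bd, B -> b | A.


Per alternative of B: FIRST(b) = {b}; FIRST(A) = {b}
FIRST(B) = {b}


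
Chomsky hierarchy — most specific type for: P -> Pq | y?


Left-linear: every RHS is a terminal or one nonterminal followed by a terminal
Classification: Type 3 (Regular)


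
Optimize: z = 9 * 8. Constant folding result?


9 * 8 = 72 at compile time
Optimized: z = 72


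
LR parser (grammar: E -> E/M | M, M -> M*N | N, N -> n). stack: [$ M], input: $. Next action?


lookahead ∉ {*} so M won't extend; reduce E -> M
Action: reduce (E -> M)


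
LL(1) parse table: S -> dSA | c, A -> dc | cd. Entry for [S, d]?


For [S, d]: 'd' ∈ FIRST(dSA)
Entry: S -> dSA


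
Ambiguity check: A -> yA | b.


right-linear, alternatives start with distinct terminals 'y' vs 'b': unique leftmost derivation
Unambiguous


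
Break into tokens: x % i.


Scan left to right, longest-match per lexeme
Tokens: ID(x), OP(%), ID(i)


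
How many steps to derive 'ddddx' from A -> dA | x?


Derivation: A => dA => ddA => dddA => ddddA => ddddx
Steps: 5


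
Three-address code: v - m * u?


Break into single-operator statements:
t1 = m * u
t2 = v - t1


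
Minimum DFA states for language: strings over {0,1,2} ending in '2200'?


Track the longest suffix of input matching a prefix of '2200': 5 classes (prefixes of length 0..4)
Minimal DFA: 5 states


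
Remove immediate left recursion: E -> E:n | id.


Left-recursive alternatives: E:n; non-recursive: id
Introduce E': E -> idE', E' -> :nE' | ε


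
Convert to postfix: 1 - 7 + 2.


Left to right (same or higher precedence on left)
Postfix: 1 7 - 2 +


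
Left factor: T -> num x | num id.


Common prefix: 'num'
Factored: T -> num T', T' -> x | id


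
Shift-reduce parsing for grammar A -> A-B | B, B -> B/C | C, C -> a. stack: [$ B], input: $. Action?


lookahead ∉ {/} so B won't extend; reduce A -> B
Action: reduce (A -> B)


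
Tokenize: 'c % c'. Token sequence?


Scan left to right, longest-match per lexeme
Tokens: ID(c), OP(%), ID(c)


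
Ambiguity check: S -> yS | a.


right-linear, alternatives start with distinct terminals 'y' vs 'a': unique leftmost derivation
Unambiguous


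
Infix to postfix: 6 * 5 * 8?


Left to right (same or higher precedence on left)
Postfix: 6 5 * 8 *


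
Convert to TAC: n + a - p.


Break into single-operator statements:
t1 = n + a
t2 = t1 - p


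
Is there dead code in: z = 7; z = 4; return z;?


first assignment to z is overwritten before any read
Dead: 'z = 7'


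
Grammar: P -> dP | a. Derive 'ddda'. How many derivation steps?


Derivation: P => dP => ddP => dddP => ddda
Steps: 4


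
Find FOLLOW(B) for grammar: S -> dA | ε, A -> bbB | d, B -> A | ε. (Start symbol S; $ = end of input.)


$ ∈ FOLLOW(S). For each A -> αBβ: add FIRST(β)\{ε} to FOLLOW(B); if β nullable, add FOLLOW(A).
FOLLOW(B) = {$}


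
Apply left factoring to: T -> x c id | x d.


Common prefix: 'x'
Factored: T -> x T', T' -> c id | d


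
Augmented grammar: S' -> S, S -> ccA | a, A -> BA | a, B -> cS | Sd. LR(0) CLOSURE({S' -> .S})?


Start: S' -> .S
For each item with dot before a nonterminal B, add B -> .γ for every B-production
Closure: [S' -> .S, S -> .ccA, S -> .a]


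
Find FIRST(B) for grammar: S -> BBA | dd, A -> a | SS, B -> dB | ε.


Per alternative of B: FIRST(dB) = {d}; FIRST(ε) = {ε}
FIRST(B) = {d, ε}


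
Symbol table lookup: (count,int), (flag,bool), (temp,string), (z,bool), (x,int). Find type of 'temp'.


Lookup 'temp' → type string


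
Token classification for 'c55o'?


Pattern: letter/underscore followed by alphanumerics, not a keyword
Type: IDENTIFIER


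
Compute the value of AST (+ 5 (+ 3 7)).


Evaluate inner: (+ 3 7) = 10
Evaluate root: (+ 5 10) = 15
Result: 15


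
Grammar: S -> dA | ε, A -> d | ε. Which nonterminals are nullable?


A nonterminal is nullable iff some alternative derives ε (directly, or every symbol in it is nullable)
Nullable: {A, S}


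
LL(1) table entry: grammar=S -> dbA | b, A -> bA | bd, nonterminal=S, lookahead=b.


For [S, b]: 'b' ∈ FIRST(b)
Entry: S -> b


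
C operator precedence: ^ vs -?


'-' is additive (level 9); '^' is bitwise XOR (level 4)
Higher level binds tighter
'-' has higher precedence than '^'


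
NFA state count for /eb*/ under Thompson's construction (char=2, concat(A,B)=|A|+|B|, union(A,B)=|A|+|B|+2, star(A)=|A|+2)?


Syntax tree has 2 char leaf(s), 0 union(s), 1 star(s)
chars contribute 2×2 = 4; each union adds +2; each star adds +2
Total: 4 + 0 + 2 = 6 states


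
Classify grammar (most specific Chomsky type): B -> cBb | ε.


Single nonterminal LHS, but c^n b^n is not regular
Classification: Type 2 (Context-Free)


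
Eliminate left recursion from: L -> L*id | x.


Left-recursive alternatives: L*id; non-recursive: x
Introduce L': L -> xL', L' -> *idL' | ε


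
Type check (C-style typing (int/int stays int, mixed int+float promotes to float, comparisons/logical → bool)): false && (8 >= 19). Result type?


Operand types: bool && bool
Rule: logical operators take bool operands and yield bool
Result type: bool


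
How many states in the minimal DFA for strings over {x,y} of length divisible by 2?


Track length mod 2: states 0..1, accept at 0
Minimal DFA: 2 states


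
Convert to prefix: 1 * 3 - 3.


left-to-right (same/higher precedence on left): tree is (- (* 1 3) 3)
Prefix: - * 1 3 3


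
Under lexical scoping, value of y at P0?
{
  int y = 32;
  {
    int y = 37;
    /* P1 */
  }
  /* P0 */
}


y declared in the same block as P0
y = 32


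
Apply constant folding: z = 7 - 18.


7 - 18 = -11 at compile time
Optimized: z = -11


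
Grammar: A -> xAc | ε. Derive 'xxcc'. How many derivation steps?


Derivation: A => xAc => xxAcc => xxcc
Steps: 3


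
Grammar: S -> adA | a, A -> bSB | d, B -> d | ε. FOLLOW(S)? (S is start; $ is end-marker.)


$ ∈ FOLLOW(S). For each A -> αBβ: add FIRST(β)\{ε} to FOLLOW(B); if β nullable, add FOLLOW(A).
FOLLOW(S) = {$, d}


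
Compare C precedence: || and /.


'/' is multiplicative (level 10); '||' is logical OR (level 1)
Higher level binds tighter
'/' has higher precedence than '||'


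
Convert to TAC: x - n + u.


Break into single-operator statements:
t1 = x - n
t2 = t1 + u


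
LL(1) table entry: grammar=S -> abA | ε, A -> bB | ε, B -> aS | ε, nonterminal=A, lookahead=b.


For [A, b]: 'b' ∈ FIRST(bB)
Entry: A -> bB


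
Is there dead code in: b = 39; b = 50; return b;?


first assignment to b is overwritten before any read
Dead: 'b = 39'


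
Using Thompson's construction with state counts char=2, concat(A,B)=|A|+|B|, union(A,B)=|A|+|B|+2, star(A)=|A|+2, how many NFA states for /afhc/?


Syntax tree has 4 char leaf(s), 0 union(s), 0 star(s)
chars contribute 4×2 = 8; each union adds +2; each star adds +2
Total: 8 + 0 + 0 = 8 states


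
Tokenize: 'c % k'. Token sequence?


Scan left to right, longest-match per lexeme
Tokens: ID(c), OP(%), ID(k)


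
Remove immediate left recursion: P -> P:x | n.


Left-recursive alternatives: P:x; non-recursive: n
Introduce P': P -> nP', P' -> :xP' | ε


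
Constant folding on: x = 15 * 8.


15 * 8 = 120 at compile time
Optimized: x = 120


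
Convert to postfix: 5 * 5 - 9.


Left to right (same or higher precedence on left)
Postfix: 5 5 * 9 -


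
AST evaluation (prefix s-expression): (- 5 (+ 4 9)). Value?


Evaluate inner: (+ 4 9) = 13
Evaluate root: (- 5 13) = -8
Result: -8


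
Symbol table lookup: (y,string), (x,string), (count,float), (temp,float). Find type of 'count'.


Lookup 'count' → type float


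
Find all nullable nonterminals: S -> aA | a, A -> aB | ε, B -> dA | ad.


A nonterminal is nullable iff some alternative derives ε (directly, or every symbol in it is nullable)
Nullable: {A}


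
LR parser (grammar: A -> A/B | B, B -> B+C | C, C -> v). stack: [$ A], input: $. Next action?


start symbol A on stack, input exhausted
Action: accept


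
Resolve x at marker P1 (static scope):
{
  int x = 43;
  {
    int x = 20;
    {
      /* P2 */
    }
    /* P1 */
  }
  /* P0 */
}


x declared in the same block as P1
x = 20


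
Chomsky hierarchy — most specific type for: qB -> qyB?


LHS has context (more than one symbol) and |LHS| ≤ |RHS|
Classification: Type 1 (Context-Sensitive)


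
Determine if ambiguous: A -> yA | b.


right-linear, alternatives start with distinct terminals 'y' vs 'b': unique leftmost derivation
Unambiguous


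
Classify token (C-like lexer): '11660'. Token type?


Pattern: digits only
Type: INTEGER_LITERAL


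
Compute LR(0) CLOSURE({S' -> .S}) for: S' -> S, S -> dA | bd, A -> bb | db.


Start: S' -> .S
For each item with dot before a nonterminal B, add B -> .γ for every B-production
Closure: [S' -> .S, S -> .dA, S -> .bd]


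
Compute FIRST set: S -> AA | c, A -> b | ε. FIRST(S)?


Per alternative of S: FIRST(AA) = {b, ε}; FIRST(c) = {c}
FIRST(S) = {b, c, ε}


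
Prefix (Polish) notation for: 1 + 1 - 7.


left-to-right (same/higher precedence on left): tree is (- (+ 1 1) 7)
Prefix: - + 1 1 7


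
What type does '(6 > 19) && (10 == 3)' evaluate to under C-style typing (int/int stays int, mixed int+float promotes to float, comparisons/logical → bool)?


Operand types: bool && bool
Rule: logical operators take bool operands and yield bool
Result type: bool


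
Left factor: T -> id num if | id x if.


Common prefix: 'id'
Factored: T -> id T', T' -> num if | x if


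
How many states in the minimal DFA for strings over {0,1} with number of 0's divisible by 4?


Track (count of 0) mod 4: states 0..3, accept at 0
Minimal DFA: 4 states


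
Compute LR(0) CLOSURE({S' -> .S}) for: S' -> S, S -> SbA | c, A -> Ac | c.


Start: S' -> .S
For each item with dot before a nonterminal B, add B -> .γ for every B-production
Closure: [S' -> .S, S -> .SbA, S -> .c]


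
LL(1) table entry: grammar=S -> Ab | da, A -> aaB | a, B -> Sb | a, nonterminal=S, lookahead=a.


For [S, a]: 'a' ∈ FIRST(Ab)
Entry: S -> Ab


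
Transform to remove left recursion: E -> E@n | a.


Left-recursive alternatives: E@n; non-recursive: a
Introduce E': E -> aE', E' -> @nE' | ε


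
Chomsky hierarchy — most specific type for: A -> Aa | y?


Left-linear: every RHS is a terminal or one nonterminal followed by a terminal
Classification: Type 3 (Regular)


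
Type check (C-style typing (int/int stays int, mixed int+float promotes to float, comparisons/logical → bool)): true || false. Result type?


Operand types: bool || bool
Rule: logical operators take bool operands and yield bool
Result type: bool


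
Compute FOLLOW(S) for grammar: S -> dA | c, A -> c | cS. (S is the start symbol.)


$ ∈ FOLLOW(S). For each A -> αBβ: add FIRST(β)\{ε} to FOLLOW(B); if β nullable, add FOLLOW(A).
FOLLOW(S) = {$}


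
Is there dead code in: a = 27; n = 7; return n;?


a is assigned but never read
Dead: 'a = 27'


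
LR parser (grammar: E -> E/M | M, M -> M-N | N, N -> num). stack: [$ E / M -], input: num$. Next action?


no handle; shift 'num'
Action: shift


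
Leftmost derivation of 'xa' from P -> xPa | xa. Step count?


Derivation: P => xa
Steps: 1


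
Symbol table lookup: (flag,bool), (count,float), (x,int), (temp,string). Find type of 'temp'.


Lookup 'temp' → type string


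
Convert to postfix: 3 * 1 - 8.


Left to right (same or higher precedence on left)
Postfix: 3 1 * 8 -


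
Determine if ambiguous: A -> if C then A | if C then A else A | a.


dangling else: 'if C then if C then a else a' parses two ways
Ambiguous


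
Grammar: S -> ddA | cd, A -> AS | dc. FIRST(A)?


Per alternative of A: FIRST(AS) = {d}; FIRST(dc) = {d}
FIRST(A) = {d}


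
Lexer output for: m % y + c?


Scan left to right, longest-match per lexeme
Tokens: ID(m), OP(%), ID(y), OP(+), ID(c)


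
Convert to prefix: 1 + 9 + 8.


left-to-right (same/higher precedence on left): tree is (+ (+ 1 9) 8)
Prefix: + + 1 9 8


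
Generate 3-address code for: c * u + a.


Break into single-operator statements:
t1 = c * u
t2 = t1 + a


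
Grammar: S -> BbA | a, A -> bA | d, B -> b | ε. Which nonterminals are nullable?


A nonterminal is nullable iff some alternative derives ε (directly, or every symbol in it is nullable)
Nullable: {B}


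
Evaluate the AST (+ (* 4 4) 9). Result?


Evaluate inner: (* 4 4) = 16
Evaluate root: (+ 16 9) = 25
Result: 25


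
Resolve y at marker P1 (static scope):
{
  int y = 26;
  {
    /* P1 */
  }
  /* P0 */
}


P1's block does not declare y; resolves to the enclosing declaration at depth 0
y = 26


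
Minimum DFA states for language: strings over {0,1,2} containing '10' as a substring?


KMP-style automaton: 2 progress states + 1 absorbing accept = 3
Minimal DFA: 3 states


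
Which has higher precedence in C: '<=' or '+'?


'+' is additive (level 9); '<=' is relational (level 7)
Higher level binds tighter
'+' has higher precedence than '<='


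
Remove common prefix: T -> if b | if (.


Common prefix: 'if'
Factored: T -> if T', T' -> b | (


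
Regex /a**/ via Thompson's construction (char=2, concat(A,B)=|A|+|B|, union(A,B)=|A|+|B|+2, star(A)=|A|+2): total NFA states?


Syntax tree has 1 char leaf(s), 0 union(s), 2 star(s)
chars contribute 1×2 = 2; each union adds +2; each star adds +2
Total: 2 + 0 + 4 = 6 states


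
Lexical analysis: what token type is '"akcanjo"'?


Pattern: double-quoted sequence
Type: STRING_LITERAL


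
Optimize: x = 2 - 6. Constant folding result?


2 - 6 = -4 at compile time
Optimized: x = -4


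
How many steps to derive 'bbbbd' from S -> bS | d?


Derivation: S => bS => bbS => bbbS => bbbbS => bbbbd
Steps: 5


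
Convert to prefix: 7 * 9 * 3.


left-to-right (same/higher precedence on left): tree is (* (* 7 9) 3)
Prefix: * * 7 9 3


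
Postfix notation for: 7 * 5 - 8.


Left to right (same or higher precedence on left)
Postfix: 7 5 * 8 -


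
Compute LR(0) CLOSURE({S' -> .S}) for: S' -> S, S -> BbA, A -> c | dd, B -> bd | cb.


Start: S' -> .S
For each item with dot before a nonterminal B, add B -> .γ for every B-production
Closure: [S' -> .S, S -> .BbA, B -> .bd, B -> .cb]


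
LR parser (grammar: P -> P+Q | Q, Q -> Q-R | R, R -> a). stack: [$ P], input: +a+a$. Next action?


shift '+' to continue P -> P+Q
Action: shift


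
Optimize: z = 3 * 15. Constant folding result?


3 * 15 = 45 at compile time
Optimized: z = 45


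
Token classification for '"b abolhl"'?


Pattern: double-quoted sequence
Type: STRING_LITERAL


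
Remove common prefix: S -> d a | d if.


Common prefix: 'd'
Factored: S -> d S', S' -> a | if


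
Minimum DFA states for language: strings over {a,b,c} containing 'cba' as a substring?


KMP-style automaton: 3 progress states + 1 absorbing accept = 4
Minimal DFA: 4 states


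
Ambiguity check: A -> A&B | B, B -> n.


precedence layered via separate nonterminal B: deterministic
Unambiguous


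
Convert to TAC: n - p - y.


Break into single-operator statements:
t1 = n - p
t2 = t1 - y


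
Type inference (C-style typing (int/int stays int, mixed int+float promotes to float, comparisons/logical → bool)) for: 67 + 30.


Operand types: int + int
Rule: mixed int/float promotes to float; int/int stays int
Result type: int


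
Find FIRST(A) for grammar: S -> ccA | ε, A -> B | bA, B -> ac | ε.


Per alternative of A: FIRST(B) = {a, ε}; FIRST(bA) = {b}
FIRST(A) = {a, b, ε}


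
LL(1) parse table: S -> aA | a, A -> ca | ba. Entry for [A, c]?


For [A, c]: 'c' ∈ FIRST(ca)
Entry: A -> ca


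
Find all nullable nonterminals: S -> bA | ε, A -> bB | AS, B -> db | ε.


A nonterminal is nullable iff some alternative derives ε (directly, or every symbol in it is nullable)
Nullable: {B, S}


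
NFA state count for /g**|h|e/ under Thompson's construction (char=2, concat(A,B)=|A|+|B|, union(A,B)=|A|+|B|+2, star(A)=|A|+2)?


Syntax tree has 3 char leaf(s), 2 union(s), 2 star(s)
chars contribute 3×2 = 6; each union adds +2; each star adds +2
Total: 6 + 4 + 4 = 14 states


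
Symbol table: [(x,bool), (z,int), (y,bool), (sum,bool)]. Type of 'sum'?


Lookup 'sum' → type bool


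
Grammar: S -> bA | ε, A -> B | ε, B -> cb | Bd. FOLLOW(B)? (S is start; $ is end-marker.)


$ ∈ FOLLOW(S). For each A -> αBβ: add FIRST(β)\{ε} to FOLLOW(B); if β nullable, add FOLLOW(A).
FOLLOW(B) = {$, d}


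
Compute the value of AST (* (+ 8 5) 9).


Evaluate inner: (+ 8 5) = 13
Evaluate root: (* 13 9) = 117
Result: 117


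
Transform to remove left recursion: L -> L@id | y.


Left-recursive alternatives: L@id; non-recursive: y
Introduce L': L -> yL', L' -> @idL' | ε


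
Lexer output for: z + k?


Scan left to right, longest-match per lexeme
Tokens: ID(z), OP(+), ID(k)


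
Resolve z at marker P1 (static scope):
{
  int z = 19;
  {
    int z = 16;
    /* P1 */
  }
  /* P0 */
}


z declared in the same block as P1
z = 16


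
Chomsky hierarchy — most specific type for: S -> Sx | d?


Left-linear: every RHS is a terminal or one nonterminal followed by a terminal
Classification: Type 3 (Regular)


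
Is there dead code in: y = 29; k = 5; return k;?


y is assigned but never read
Dead: 'y = 29'


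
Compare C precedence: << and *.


'*' is multiplicative (level 10); '<<' is shift (level 8)
Higher level binds tighter
'*' has higher precedence than '<<'


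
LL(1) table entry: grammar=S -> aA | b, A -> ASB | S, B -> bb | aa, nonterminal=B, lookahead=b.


For [B, b]: 'b' ∈ FIRST(bb)
Entry: B -> bb


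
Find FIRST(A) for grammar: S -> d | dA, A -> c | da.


Per alternative of A: FIRST(c) = {c}; FIRST(da) = {d}
FIRST(A) = {c, d}


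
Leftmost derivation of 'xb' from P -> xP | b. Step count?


Derivation: P => xP => xb
Steps: 2


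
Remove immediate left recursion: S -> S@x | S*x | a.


Left-recursive alternatives: S@x, S*x; non-recursive: a
Introduce S': S -> aS', S' -> @xS' | *xS' | ε


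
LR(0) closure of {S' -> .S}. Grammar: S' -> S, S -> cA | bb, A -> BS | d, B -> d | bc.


Start: S' -> .S
For each item with dot before a nonterminal B, add B -> .γ for every B-production
Closure: [S' -> .S, S -> .cA, S -> .bb]


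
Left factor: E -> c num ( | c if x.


Common prefix: 'c'
Factored: E -> c E', E' -> num ( | if x


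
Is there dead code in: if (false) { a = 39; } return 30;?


condition is constant false, so the whole block is unreachable
Dead: 'if (false) { a = 39; }'


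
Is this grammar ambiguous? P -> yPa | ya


balanced y^n…a^n: each string has a unique parse
Unambiguous


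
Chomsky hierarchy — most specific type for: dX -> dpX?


LHS has context (more than one symbol) and |LHS| ≤ |RHS|
Classification: Type 1 (Context-Sensitive)


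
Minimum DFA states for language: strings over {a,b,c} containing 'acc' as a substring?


KMP-style automaton: 3 progress states + 1 absorbing accept = 4
Minimal DFA: 4 states


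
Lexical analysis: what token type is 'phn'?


Pattern: letter/underscore followed by alphanumerics, not a keyword
Type: IDENTIFIER


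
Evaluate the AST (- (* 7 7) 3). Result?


Evaluate inner: (* 7 7) = 49
Evaluate root: (- 49 3) = 46
Result: 46


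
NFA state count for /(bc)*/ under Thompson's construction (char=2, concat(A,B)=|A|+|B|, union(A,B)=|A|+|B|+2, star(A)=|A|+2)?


Syntax tree has 2 char leaf(s), 0 union(s), 1 star(s)
chars contribute 2×2 = 4; each union adds +2; each star adds +2
Total: 4 + 0 + 2 = 6 states


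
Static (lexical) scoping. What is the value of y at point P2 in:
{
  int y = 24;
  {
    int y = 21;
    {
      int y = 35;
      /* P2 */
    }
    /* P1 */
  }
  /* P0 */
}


y declared in the same block as P2
y = 35


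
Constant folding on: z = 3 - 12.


3 - 12 = -9 at compile time
Optimized: z = -9


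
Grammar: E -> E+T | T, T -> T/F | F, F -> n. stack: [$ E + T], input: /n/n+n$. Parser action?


'/' can extend T; shift to build T -> T/F
Action: shift


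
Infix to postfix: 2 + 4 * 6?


* has higher precedence, evaluate 4*6 first
Postfix: 2 4 6 * +


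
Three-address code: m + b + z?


Break into single-operator statements:
t1 = m + b
t2 = t1 + z


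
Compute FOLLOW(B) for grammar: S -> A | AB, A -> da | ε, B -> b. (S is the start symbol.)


$ ∈ FOLLOW(S). For each A -> αBβ: add FIRST(β)\{ε} to FOLLOW(B); if β nullable, add FOLLOW(A).
FOLLOW(B) = {$}


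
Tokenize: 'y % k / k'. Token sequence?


Scan left to right, longest-match per lexeme
Tokens: ID(y), OP(%), ID(k), OP(/), ID(k)


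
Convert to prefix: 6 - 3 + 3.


left-to-right (same/higher precedence on left): tree is (+ (- 6 3) 3)
Prefix: + - 6 3 3


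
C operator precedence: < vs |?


'<' is relational (level 7); '|' is bitwise OR (level 3)
Higher level binds tighter
'<' has higher precedence than '|'


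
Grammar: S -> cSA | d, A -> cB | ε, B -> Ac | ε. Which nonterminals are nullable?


A nonterminal is nullable iff some alternative derives ε (directly, or every symbol in it is nullable)
Nullable: {A, B}


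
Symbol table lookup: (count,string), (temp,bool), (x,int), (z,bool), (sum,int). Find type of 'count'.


Lookup 'count' → type string


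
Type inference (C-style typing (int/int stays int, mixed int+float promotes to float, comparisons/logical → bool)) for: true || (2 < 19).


Operand types: bool || bool
Rule: logical operators take bool operands and yield bool
Result type: bool


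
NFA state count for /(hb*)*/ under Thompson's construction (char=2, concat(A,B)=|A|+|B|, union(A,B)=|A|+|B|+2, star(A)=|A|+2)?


Syntax tree has 2 char leaf(s), 0 union(s), 2 star(s)
chars contribute 2×2 = 4; each union adds +2; each star adds +2
Total: 4 + 0 + 4 = 8 states


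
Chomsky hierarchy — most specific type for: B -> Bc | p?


Left-linear: every RHS is a terminal or one nonterminal followed by a terminal
Classification: Type 3 (Regular)


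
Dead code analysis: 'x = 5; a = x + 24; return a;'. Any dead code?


x is read by a's definition; a is returned
No dead code


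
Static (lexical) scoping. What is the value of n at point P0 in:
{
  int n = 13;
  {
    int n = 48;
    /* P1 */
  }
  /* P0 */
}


n declared in the same block as P0
n = 13


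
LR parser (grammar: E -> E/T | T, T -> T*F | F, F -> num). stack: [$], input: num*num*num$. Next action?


no handle on stack; shift 'num'
Action: shift


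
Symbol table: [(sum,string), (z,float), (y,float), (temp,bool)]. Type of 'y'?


Lookup 'y' → type float


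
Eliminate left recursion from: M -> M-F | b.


Left-recursive alternatives: M-F; non-recursive: b
Introduce M': M -> bM', M' -> -FM' | ε


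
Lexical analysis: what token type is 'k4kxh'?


Pattern: letter/underscore followed by alphanumerics, not a keyword
Type: IDENTIFIER


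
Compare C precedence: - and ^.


'-' is additive (level 9); '^' is bitwise XOR (level 4)
Higher level binds tighter
'-' has higher precedence than '^'


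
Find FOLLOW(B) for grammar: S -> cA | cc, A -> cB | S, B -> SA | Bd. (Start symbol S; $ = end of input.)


$ ∈ FOLLOW(S). For each A -> αBβ: add FIRST(β)\{ε} to FOLLOW(B); if β nullable, add FOLLOW(A).
FOLLOW(B) = {$, c, d}


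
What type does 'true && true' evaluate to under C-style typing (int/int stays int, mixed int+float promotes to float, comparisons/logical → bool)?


Operand types: bool && bool
Rule: logical operators take bool operands and yield bool
Result type: bool


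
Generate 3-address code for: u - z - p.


Break into single-operator statements:
t1 = u - z
t2 = t1 - p


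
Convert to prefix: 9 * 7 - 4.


left-to-right (same/higher precedence on left): tree is (- (* 9 7) 4)
Prefix: - * 9 7 4


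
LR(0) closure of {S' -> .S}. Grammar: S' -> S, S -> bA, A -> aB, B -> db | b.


Start: S' -> .S
For each item with dot before a nonterminal B, add B -> .γ for every B-production
Closure: [S' -> .S, S -> .bA]


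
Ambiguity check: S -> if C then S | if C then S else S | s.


dangling else: 'if C then if C then s else s' parses two ways
Ambiguous


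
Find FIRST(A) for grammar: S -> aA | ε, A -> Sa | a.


Per alternative of A: FIRST(Sa) = {a}; FIRST(a) = {a}
FIRST(A) = {a}


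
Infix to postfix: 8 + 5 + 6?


Left to right (same or higher precedence on left)
Postfix: 8 5 + 6 +
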